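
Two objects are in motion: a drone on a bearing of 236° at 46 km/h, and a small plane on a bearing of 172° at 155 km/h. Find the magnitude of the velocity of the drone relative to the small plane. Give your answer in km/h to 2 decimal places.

141.03 km/h

Taking east as x and north as y: drone velocity = (-38.136, -25.723) km/h; small plane velocity = (21.572, -153.492) km/h.
Velocity of drone relative to small plane = (-38.136, -25.723) − (21.572, -153.492) = (-59.708, 127.769) km/h.
Magnitude = |(-59.708, 127.769)| = 141.031 km/h.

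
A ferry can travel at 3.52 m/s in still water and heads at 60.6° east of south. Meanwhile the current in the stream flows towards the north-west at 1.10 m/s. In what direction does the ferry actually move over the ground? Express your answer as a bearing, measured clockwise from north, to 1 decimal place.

112.5°

Taking east as x and north as y: velocity relative to the water = (3.067, -1.728) m/s; the water relative to ground = (-0.778, 0.778) m/s.
Velocity relative to ground = (3.067, -1.728) + (-0.778, 0.778) = (2.289, -0.950) m/s.
Bearing = atan2(2.29, -0.95) = 112.54° clockwise from north.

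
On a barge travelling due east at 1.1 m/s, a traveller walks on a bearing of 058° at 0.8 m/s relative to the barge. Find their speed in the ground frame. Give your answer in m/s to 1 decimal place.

Taking east as x and north as y: barge velocity = (1.100, 0.000) m/s; traveller velocity relative to barge = (0.678, 0.424) m/s.
Velocity relative to ground = (1.100, 0.000) + (0.678, 0.424) = (1.778, 0.424) m/s.
Speed = |(1.778, 0.424)| = 1.828 m/s.

1.8 m/s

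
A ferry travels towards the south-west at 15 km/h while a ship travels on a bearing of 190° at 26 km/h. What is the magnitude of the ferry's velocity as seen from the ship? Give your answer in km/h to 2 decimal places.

Taking east as x and north as y: ferry velocity = (-10.607, -10.607) km/h; ship velocity = (-4.515, -25.605) km/h.
Velocity of ferry relative to ship = (-10.607, -10.607) − (-4.515, -25.605) = (-6.092, 14.998) km/h.
Magnitude = |(-6.092, 14.998)| = 16.188 km/h.

16.19 km/h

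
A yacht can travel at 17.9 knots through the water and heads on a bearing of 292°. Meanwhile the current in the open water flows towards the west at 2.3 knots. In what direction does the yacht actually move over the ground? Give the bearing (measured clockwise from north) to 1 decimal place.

Taking east as x and north as y: velocity relative to the water = (-16.597, 6.705) knots; the water relative to ground = (-2.300, 0.000) knots.
Velocity relative to ground = (-16.597, 6.705) + (-2.300, 0.000) = (-18.897, 6.705) knots.
Bearing = atan2(-18.90, 6.71) = 289.54° clockwise from north.

289.5°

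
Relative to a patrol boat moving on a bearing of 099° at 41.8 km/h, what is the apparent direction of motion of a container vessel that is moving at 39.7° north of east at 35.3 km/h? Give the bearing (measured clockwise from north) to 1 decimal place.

334.1°

Taking east as x and north as y: container vessel velocity = (27.160, 22.549) km/h; patrol boat velocity = (41.285, -6.539) km/h.
Velocity of container vessel relative to patrol boat = (27.160, 22.549) − (41.285, -6.539) = (-14.126, 29.087) km/h.
Bearing = atan2(-14.13, 29.09) = 334.10° clockwise from north.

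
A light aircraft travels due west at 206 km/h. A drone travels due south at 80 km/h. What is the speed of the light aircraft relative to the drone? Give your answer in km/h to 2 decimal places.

Taking east as x and north as y: light aircraft velocity = (-206.000, 0.000) km/h; drone velocity = (0.000, -80.000) km/h.
Velocity of light aircraft relative to drone = (-206.000, 0.000) − (0.000, -80.000) = (-206.000, 80.000) km/h.
Magnitude = |(-206.000, 80.000)| = 220.989 km/h.

220.99 km/h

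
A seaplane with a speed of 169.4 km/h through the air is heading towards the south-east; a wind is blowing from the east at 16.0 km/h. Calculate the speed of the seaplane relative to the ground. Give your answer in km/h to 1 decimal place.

158.5 km/h

Taking east as x and north as y: velocity relative to the air = (119.784, -119.784) km/h; the air relative to ground = (-16.000, 0.000) km/h.
Velocity relative to ground = (119.784, -119.784) + (-16.000, 0.000) = (103.784, -119.784) km/h.
Speed = |(103.784, -119.784)| = 158.491 km/h.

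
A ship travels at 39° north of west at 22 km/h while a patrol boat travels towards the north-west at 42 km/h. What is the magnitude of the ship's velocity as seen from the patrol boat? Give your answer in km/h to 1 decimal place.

Taking east as x and north as y: ship velocity = (-17.097, 13.845) km/h; patrol boat velocity = (-29.698, 29.698) km/h.
Velocity of ship relative to patrol boat = (-17.097, 13.845) − (-29.698, 29.698) = (12.601, -15.853) km/h.
Magnitude = |(12.601, -15.853)| = 20.252 km/h.

20.3 km/h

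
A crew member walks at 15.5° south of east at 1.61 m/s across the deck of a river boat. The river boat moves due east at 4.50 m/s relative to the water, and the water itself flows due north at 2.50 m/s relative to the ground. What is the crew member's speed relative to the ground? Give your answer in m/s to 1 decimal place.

In east/north components (m/s): crew member relative to river boat = (1.551, -0.430); river boat relative to water = (4.500, 0.000); water relative to ground = (0.000, 2.500).
Sum = (6.051, 2.070) m/s.
Speed = |(6.051, 2.070)| = 6.396 m/s.

6.4 m/s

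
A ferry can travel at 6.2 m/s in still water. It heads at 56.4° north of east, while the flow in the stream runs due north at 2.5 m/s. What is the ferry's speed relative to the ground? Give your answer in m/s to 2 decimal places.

Taking east as x and north as y: velocity relative to the water = (3.431, 5.164) m/s; the water relative to ground = (0.000, 2.500) m/s.
Velocity relative to ground = (3.431, 5.164) + (0.000, 2.500) = (3.431, 7.664) m/s.
Speed = |(3.431, 7.664)| = 8.397 m/s.

8.40 m/s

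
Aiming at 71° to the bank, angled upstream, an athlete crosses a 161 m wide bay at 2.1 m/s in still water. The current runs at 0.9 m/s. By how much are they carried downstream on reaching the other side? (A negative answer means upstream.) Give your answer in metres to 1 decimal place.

17.5 m

Perpendicular speed = 1.986 m/s; crossing time = 161 / 1.986 = 81.084 s.
Net downstream speed = 0.216 m/s.
Drift = 0.216 × 81.084 = 17.539 m (downstream).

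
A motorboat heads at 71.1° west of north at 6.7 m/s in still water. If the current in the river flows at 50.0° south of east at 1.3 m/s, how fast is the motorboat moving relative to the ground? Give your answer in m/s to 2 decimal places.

5.63 m/s

Taking east as x and north as y: velocity relative to the water = (-6.339, 2.170) m/s; the water relative to ground = (0.836, -0.996) m/s.
Velocity relative to ground = (-6.339, 2.170) + (0.836, -0.996) = (-5.503, 1.174) m/s.
Speed = |(-5.503, 1.174)| = 5.627 m/s.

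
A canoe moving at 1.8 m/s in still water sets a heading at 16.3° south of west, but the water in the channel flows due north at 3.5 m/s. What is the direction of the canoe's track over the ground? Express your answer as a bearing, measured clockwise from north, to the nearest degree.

Taking east as x and north as y: velocity relative to the water = (-1.728, -0.505) m/s; the water relative to ground = (0.000, 3.500) m/s.
Velocity relative to ground = (-1.728, -0.505) + (0.000, 3.500) = (-1.728, 2.995) m/s.
Bearing = atan2(-1.73, 2.99) = 330.02° clockwise from north.

330°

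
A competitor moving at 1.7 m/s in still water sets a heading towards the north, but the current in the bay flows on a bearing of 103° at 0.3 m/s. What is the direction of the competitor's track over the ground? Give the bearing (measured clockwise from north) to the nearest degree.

010°

Taking east as x and north as y: velocity relative to the water = (0.000, 1.700) m/s; the water relative to ground = (0.292, -0.067) m/s.
Velocity relative to ground = (0.000, 1.700) + (0.292, -0.067) = (0.292, 1.633) m/s.
Bearing = atan2(0.29, 1.63) = 10.15° clockwise from north.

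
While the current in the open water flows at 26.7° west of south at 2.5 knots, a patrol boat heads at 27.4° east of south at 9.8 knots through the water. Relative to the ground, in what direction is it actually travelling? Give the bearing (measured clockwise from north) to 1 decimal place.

162.8°

Taking east as x and north as y: velocity relative to the water = (4.510, -8.701) knots; the water relative to ground = (-1.123, -2.233) knots.
Velocity relative to ground = (4.510, -8.701) + (-1.123, -2.233) = (3.387, -10.934) knots.
Bearing = atan2(3.39, -10.93) = 162.79° clockwise from north.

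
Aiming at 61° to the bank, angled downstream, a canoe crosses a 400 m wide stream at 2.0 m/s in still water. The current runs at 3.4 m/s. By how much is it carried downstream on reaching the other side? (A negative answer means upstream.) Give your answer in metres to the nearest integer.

999 m

Perpendicular speed = 1.749 m/s; crossing time = 400 / 1.749 = 228.671 s.
Net downstream speed = 4.370 m/s.
Drift = 4.370 × 228.671 = 999.204 m (downstream).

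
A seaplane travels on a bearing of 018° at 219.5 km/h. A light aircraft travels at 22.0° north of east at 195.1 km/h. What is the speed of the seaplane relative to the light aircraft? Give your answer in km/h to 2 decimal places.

Taking east as x and north as y: seaplane velocity = (67.829, 208.757) km/h; light aircraft velocity = (180.894, 73.086) km/h.
Velocity of seaplane relative to light aircraft = (67.829, 208.757) − (180.894, 73.086) = (-113.064, 135.671) km/h.
Magnitude = |(-113.064, 135.671)| = 176.607 km/h.

176.61 km/h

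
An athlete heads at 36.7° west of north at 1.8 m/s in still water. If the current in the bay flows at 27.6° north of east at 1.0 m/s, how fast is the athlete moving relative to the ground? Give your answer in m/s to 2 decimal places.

1.92 m/s

Taking east as x and north as y: velocity relative to the water = (-1.076, 1.443) m/s; the water relative to ground = (0.886, 0.463) m/s.
Velocity relative to ground = (-1.076, 1.443) + (0.886, 0.463) = (-0.190, 1.906) m/s.
Speed = |(-0.190, 1.906)| = 1.916 m/s.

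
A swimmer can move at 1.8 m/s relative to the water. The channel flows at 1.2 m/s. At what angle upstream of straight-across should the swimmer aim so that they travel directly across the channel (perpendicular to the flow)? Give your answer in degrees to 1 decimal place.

To cancel the current, the upstream component of the swimmer's velocity must equal the flow: 1.8 sin θ = 1.2.
sin θ = 1.2 / 1.8 = 0.6667.
θ = arcsin(0.6667) = 41.810°.

41.8°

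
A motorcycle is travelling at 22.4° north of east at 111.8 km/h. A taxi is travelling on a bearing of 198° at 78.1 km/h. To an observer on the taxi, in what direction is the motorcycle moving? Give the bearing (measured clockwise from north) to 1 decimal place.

Taking east as x and north as y: motorcycle velocity = (103.364, 42.604) km/h; taxi velocity = (-24.134, -74.278) km/h.
Velocity of motorcycle relative to taxi = (103.364, 42.604) − (-24.134, -74.278) = (127.498, 116.881) km/h.
Bearing = atan2(127.50, 116.88) = 47.49° clockwise from north.

047.5°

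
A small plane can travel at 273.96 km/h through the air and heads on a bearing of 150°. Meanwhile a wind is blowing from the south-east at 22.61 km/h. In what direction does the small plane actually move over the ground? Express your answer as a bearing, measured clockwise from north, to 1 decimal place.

151.3°

Taking east as x and north as y: velocity relative to the air = (136.980, -237.256) km/h; the air relative to ground = (-15.988, 15.988) km/h.
Velocity relative to ground = (136.980, -237.256) + (-15.988, 15.988) = (120.992, -221.269) km/h.
Bearing = atan2(120.99, -221.27) = 151.33° clockwise from north.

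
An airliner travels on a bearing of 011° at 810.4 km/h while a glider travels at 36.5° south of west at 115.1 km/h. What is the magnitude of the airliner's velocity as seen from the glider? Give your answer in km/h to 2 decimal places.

Taking east as x and north as y: airliner velocity = (154.632, 795.511) km/h; glider velocity = (-92.524, -68.464) km/h.
Velocity of airliner relative to glider = (154.632, 795.511) − (-92.524, -68.464) = (247.156, 863.975) km/h.
Magnitude = |(247.156, 863.975)| = 898.631 km/h.

898.63 km/h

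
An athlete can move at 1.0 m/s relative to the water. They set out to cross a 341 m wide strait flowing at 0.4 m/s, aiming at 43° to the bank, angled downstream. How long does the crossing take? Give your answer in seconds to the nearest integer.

The component of the athlete's velocity perpendicular to the bank is 1.0 × sin 43° = 0.682 m/s.
The current is parallel to the bank, so it does not affect the crossing time.
Time = 341 / 0.682 = 500.001 s.

500 s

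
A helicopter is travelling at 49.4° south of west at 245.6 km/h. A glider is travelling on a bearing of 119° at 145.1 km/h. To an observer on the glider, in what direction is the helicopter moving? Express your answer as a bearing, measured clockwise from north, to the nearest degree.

Taking east as x and north as y: helicopter velocity = (-159.830, -186.477) km/h; glider velocity = (126.907, -70.346) km/h.
Velocity of helicopter relative to glider = (-159.830, -186.477) − (126.907, -70.346) = (-286.737, -116.131) km/h.
Bearing = atan2(-286.74, -116.13) = 247.95° clockwise from north.

248°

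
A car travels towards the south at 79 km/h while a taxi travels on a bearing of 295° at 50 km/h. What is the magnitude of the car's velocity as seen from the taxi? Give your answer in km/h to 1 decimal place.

Taking east as x and north as y: car velocity = (0.000, -79.000) km/h; taxi velocity = (-45.315, 21.131) km/h.
Velocity of car relative to taxi = (0.000, -79.000) − (-45.315, 21.131) = (45.315, -100.131) km/h.
Magnitude = |(45.315, -100.131)| = 109.908 km/h.

109.9 km/h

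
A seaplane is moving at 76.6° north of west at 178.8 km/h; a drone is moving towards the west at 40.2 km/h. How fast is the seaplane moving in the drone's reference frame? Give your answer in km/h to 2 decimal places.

Taking east as x and north as y: seaplane velocity = (-41.437, 173.932) km/h; drone velocity = (-40.200, 0.000) km/h.
Velocity of seaplane relative to drone = (-41.437, 173.932) − (-40.200, 0.000) = (-1.237, 173.932) km/h.
Magnitude = |(-1.237, 173.932)| = 173.937 km/h.

173.94 km/h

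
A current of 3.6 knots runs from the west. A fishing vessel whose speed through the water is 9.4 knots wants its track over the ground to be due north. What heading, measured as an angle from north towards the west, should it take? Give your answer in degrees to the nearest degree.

The current pushes perpendicular to the desired track; the heading must have a component into the current equal to 3.6 knots: 9.4 sin θ = 3.6.
sin θ = 0.3830, so θ = 22.518°.

23°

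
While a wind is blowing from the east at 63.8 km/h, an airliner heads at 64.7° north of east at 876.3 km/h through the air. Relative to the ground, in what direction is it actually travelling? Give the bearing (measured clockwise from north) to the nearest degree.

021°

Taking east as x and north as y: velocity relative to the air = (374.494, 792.248) km/h; the air relative to ground = (-63.800, 0.000) km/h.
Velocity relative to ground = (374.494, 792.248) + (-63.800, 0.000) = (310.694, 792.248) km/h.
Bearing = atan2(310.69, 792.25) = 21.41° clockwise from north.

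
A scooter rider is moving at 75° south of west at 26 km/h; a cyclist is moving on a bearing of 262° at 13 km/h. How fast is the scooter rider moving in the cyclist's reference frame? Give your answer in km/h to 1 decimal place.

24.1 km/h

Taking east as x and north as y: scooter rider velocity = (-6.729, -25.114) km/h; cyclist velocity = (-12.873, -1.809) km/h.
Velocity of scooter rider relative to cyclist = (-6.729, -25.114) − (-12.873, -1.809) = (6.144, -23.305) km/h.
Magnitude = |(6.144, -23.305)| = 24.101 km/h.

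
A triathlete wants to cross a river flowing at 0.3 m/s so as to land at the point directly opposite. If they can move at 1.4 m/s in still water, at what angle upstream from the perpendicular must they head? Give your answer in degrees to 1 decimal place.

To cancel the current, the upstream component of the triathlete's velocity must equal the flow: 1.4 sin θ = 0.3.
sin θ = 0.3 / 1.4 = 0.2143.
θ = arcsin(0.2143) = 12.374°.

12.4°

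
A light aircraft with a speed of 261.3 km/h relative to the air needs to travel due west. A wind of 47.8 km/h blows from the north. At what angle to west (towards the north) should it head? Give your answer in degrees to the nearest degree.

11°

The wind pushes perpendicular to the desired track; the heading must have a component into the wind equal to 47.8 km/h: 261.3 sin θ = 47.8.
sin θ = 0.1829, so θ = 10.541°.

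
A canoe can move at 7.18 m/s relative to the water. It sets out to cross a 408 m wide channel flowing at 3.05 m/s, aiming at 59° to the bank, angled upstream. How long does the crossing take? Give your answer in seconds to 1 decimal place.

The component of the canoe's velocity perpendicular to the bank is 7.18 × sin 59° = 6.154 m/s.
The current is parallel to the bank, so it does not affect the crossing time.
Time = 408 / 6.154 = 66.293 s.

66.3 s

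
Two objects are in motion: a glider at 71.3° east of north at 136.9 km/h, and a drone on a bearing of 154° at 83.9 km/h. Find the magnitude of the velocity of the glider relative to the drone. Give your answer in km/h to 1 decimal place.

Taking east as x and north as y: glider velocity = (129.673, 43.892) km/h; drone velocity = (36.779, -75.409) km/h.
Velocity of glider relative to drone = (129.673, 43.892) − (36.779, -75.409) = (92.894, 119.301) km/h.
Magnitude = |(92.894, 119.301)| = 151.202 km/h.

151.2 km/h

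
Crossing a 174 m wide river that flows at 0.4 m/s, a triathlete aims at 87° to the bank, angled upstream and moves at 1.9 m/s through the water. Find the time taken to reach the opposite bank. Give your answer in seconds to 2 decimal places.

91.70 s

The component of the triathlete's velocity perpendicular to the bank is 1.9 × sin 87° = 1.897 m/s.
Only the cross-stream component determines the crossing time; the current contributes nothing perpendicular to the bank.
Time = 174 / 1.897 = 91.705 s.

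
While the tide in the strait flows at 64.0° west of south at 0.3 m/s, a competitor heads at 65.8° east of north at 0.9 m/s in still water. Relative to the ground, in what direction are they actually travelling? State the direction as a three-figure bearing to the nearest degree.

067°

Taking east as x and north as y: velocity relative to the water = (0.821, 0.369) m/s; the water relative to ground = (-0.270, -0.132) m/s.
Velocity relative to ground = (0.821, 0.369) + (-0.270, -0.132) = (0.551, 0.237) m/s.
Bearing = atan2(0.55, 0.24) = 66.70° clockwise from north.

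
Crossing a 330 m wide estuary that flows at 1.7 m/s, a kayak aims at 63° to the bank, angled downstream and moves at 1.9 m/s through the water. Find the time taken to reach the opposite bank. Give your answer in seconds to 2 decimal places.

194.93 s

The component of the kayak's velocity perpendicular to the bank is 1.9 × sin 63° = 1.693 m/s.
Only the cross-stream component determines the crossing time; the current contributes nothing perpendicular to the bank.
Time = 330 / 1.693 = 194.930 s.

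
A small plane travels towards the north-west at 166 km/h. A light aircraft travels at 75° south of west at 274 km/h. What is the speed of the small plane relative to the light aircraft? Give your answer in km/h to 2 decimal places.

384.86 km/h

Taking east as x and north as y: small plane velocity = (-117.380, 117.380) km/h; light aircraft velocity = (-70.916, -264.664) km/h.
Velocity of small plane relative to light aircraft = (-117.380, 117.380) − (-70.916, -264.664) = (-46.463, 382.043) km/h.
Magnitude = |(-46.463, 382.043)| = 384.858 km/h.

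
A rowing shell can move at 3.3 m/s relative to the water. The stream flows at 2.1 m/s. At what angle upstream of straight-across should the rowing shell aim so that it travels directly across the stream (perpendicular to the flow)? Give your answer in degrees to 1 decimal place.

39.5°

To cancel the current, the upstream component of the rowing shell's velocity must equal the flow: 3.3 sin θ = 2.1.
sin θ = 2.1 / 3.3 = 0.6364.
θ = arcsin(0.6364) = 39.521°.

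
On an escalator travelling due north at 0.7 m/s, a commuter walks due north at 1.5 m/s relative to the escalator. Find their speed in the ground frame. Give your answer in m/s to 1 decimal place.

Taking east as x and north as y: escalator velocity = (0.000, 0.700) m/s; commuter velocity relative to escalator = (0.000, 1.500) m/s.
Velocity relative to ground = (0.000, 0.700) + (0.000, 1.500) = (0.000, 2.200) m/s.
Speed = |(0.000, 2.200)| = 2.200 m/s.

2.2 m/s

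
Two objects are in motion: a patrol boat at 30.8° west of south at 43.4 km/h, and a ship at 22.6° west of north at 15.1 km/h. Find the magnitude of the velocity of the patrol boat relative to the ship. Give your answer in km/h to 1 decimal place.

53.8 km/h

Taking east as x and north as y: patrol boat velocity = (-22.223, -37.279) km/h; ship velocity = (-5.803, 13.940) km/h.
Velocity of patrol boat relative to ship = (-22.223, -37.279) − (-5.803, 13.940) = (-16.420, -51.219) km/h.
Magnitude = |(-16.420, -51.219)| = 53.787 km/h.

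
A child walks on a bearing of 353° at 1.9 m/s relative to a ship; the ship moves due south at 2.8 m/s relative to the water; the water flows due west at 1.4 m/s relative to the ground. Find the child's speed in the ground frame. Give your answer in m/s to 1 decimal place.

In east/north components (m/s): child relative to ship = (-0.232, 1.886); ship relative to water = (0.000, -2.800); water relative to ground = (-1.400, 0.000).
Sum = (-1.632, -0.914) m/s.
Speed = |(-1.632, -0.914)| = 1.870 m/s.

1.9 m/s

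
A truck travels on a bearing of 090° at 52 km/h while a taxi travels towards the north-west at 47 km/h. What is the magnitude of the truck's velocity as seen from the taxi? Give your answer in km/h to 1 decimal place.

91.5 km/h

Taking east as x and north as y: truck velocity = (52.000, 0.000) km/h; taxi velocity = (-33.234, 33.234) km/h.
Velocity of truck relative to taxi = (52.000, 0.000) − (-33.234, 33.234) = (85.234, -33.234) km/h.
Magnitude = |(85.234, -33.234)| = 91.484 km/h.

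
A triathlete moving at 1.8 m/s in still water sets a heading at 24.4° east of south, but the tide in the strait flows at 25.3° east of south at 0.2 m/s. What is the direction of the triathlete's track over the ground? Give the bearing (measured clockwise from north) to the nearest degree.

Taking east as x and north as y: velocity relative to the water = (0.744, -1.639) m/s; the water relative to ground = (0.085, -0.181) m/s.
Velocity relative to ground = (0.744, -1.639) + (0.085, -0.181) = (0.829, -1.820) m/s.
Bearing = atan2(0.83, -1.82) = 155.51° clockwise from north.

156°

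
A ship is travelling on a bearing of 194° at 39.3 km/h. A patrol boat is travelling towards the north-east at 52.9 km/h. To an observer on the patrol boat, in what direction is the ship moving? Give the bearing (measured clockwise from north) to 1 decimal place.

211.8°

Taking east as x and north as y: ship velocity = (-9.508, -38.133) km/h; patrol boat velocity = (37.406, 37.406) km/h.
Velocity of ship relative to patrol boat = (-9.508, -38.133) − (37.406, 37.406) = (-46.913, -75.539) km/h.
Bearing = atan2(-46.91, -75.54) = 211.84° clockwise from north.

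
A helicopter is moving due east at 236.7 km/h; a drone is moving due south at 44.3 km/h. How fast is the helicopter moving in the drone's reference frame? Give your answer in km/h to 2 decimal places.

Taking east as x and north as y: helicopter velocity = (236.700, 0.000) km/h; drone velocity = (0.000, -44.300) km/h.
Velocity of helicopter relative to drone = (236.700, 0.000) − (0.000, -44.300) = (236.700, 44.300) km/h.
Magnitude = |(236.700, 44.300)| = 240.810 km/h.

240.81 km/h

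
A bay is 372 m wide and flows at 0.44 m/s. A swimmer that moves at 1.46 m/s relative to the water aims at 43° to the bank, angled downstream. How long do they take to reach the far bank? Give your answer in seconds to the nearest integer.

The component of the swimmer's velocity perpendicular to the bank is 1.46 × sin 43° = 0.996 m/s.
The flow acts along the bank and has no component across it.
Time = 372 / 0.996 = 373.600 s.

374 s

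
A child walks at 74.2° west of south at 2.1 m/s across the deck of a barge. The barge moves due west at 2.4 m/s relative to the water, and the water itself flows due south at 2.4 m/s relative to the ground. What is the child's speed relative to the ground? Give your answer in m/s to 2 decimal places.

5.33 m/s

In east/north components (m/s): child relative to barge = (-2.021, -0.572); barge relative to water = (-2.400, 0.000); water relative to ground = (0.000, -2.400).
Sum = (-4.421, -2.972) m/s.
Speed = |(-4.421, -2.972)| = 5.327 m/s.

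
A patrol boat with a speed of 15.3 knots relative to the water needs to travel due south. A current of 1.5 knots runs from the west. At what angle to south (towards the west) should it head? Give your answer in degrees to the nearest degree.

The current pushes perpendicular to the desired track; the heading must have a component into the current equal to 1.5 knots: 15.3 sin θ = 1.5.
sin θ = 0.0980, so θ = 5.626°.

6°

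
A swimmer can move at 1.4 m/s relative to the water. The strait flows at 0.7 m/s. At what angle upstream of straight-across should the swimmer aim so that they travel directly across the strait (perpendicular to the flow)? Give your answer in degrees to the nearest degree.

30°

To cancel the current, the upstream component of the swimmer's velocity must equal the flow: 1.4 sin θ = 0.7.
sin θ = 0.7 / 1.4 = 0.5000.
θ = arcsin(0.5000) = 30.000°.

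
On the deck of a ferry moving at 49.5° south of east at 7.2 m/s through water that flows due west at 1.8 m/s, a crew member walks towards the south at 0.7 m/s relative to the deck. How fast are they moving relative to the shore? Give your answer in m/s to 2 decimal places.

6.81 m/s

In east/north components (m/s): crew member relative to ferry = (0.000, -0.700); ferry relative to water = (4.676, -5.475); water relative to ground = (-1.800, 0.000).
Sum = (2.876, -6.175) m/s.
Speed = |(2.876, -6.175)| = 6.812 m/s.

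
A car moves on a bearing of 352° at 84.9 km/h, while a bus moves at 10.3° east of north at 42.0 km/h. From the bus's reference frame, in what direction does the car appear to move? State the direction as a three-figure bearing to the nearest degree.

336°

Taking east as x and north as y: car velocity = (-11.816, 84.074) km/h; bus velocity = (7.510, 41.323) km/h.
Velocity of car relative to bus = (-11.816, 84.074) − (7.510, 41.323) = (-19.325, 42.751) km/h.
Bearing = atan2(-19.33, 42.75) = 335.67° clockwise from north.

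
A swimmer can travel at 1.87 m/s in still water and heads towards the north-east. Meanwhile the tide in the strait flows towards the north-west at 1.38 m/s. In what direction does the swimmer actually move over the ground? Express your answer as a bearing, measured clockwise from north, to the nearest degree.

009°

Taking east as x and north as y: velocity relative to the water = (1.322, 1.322) m/s; the water relative to ground = (-0.976, 0.976) m/s.
Velocity relative to ground = (1.322, 1.322) + (-0.976, 0.976) = (0.346, 2.298) m/s.
Bearing = atan2(0.35, 2.30) = 8.57° clockwise from north.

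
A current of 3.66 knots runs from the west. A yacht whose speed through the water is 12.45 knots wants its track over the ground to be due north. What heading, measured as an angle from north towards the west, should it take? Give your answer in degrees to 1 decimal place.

17.1°

The current pushes perpendicular to the desired track; the heading must have a component into the current equal to 3.66 knots: 12.45 sin θ = 3.66.
sin θ = 0.2940, so θ = 17.096°.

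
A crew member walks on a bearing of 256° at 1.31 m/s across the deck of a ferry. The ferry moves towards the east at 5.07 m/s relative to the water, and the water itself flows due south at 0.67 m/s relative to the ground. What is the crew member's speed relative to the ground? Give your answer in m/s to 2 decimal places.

3.93 m/s

In east/north components (m/s): crew member relative to ferry = (-1.271, -0.317); ferry relative to water = (5.070, 0.000); water relative to ground = (0.000, -0.670).
Sum = (3.799, -0.987) m/s.
Speed = |(3.799, -0.987)| = 3.925 m/s.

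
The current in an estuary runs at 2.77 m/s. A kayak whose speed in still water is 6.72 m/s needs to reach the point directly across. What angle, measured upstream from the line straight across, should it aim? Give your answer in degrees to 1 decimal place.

24.3°

To cancel the current, the upstream component of the kayak's velocity must equal the flow: 6.72 sin θ = 2.77.
sin θ = 2.77 / 6.72 = 0.4122.
θ = arcsin(0.4122) = 24.343°.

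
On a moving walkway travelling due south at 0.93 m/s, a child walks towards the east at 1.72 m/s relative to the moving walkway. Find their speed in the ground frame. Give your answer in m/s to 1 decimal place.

2.0 m/s

Taking east as x and north as y: moving walkway velocity = (0.000, -0.930) m/s; child velocity relative to moving walkway = (1.720, 0.000) m/s.
Velocity relative to ground = (0.000, -0.930) + (1.720, 0.000) = (1.720, -0.930) m/s.
Speed = |(1.720, -0.930)| = 1.955 m/s.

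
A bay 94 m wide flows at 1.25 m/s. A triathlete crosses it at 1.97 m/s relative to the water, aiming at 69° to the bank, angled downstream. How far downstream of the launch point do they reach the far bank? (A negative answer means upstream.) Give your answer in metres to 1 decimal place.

100.0 m

Perpendicular speed = 1.839 m/s; crossing time = 94 / 1.839 = 51.110 s.
Net downstream speed = 1.956 m/s.
Drift = 1.956 × 51.110 = 99.971 m (downstream).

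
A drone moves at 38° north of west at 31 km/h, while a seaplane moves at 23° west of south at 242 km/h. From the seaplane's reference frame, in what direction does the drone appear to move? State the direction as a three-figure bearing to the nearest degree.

016°

Taking east as x and north as y: drone velocity = (-24.428, 19.086) km/h; seaplane velocity = (-94.557, -222.762) km/h.
Velocity of drone relative to seaplane = (-24.428, 19.086) − (-94.557, -222.762) = (70.129, 241.848) km/h.
Bearing = atan2(70.13, 241.85) = 16.17° clockwise from north.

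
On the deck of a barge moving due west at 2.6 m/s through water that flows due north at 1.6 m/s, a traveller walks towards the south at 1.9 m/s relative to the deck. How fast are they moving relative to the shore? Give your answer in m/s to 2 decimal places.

In east/north components (m/s): traveller relative to barge = (0.000, -1.900); barge relative to water = (-2.600, 0.000); water relative to ground = (0.000, 1.600).
Sum = (-2.600, -0.300) m/s.
Speed = |(-2.600, -0.300)| = 2.617 m/s.

2.62 m/s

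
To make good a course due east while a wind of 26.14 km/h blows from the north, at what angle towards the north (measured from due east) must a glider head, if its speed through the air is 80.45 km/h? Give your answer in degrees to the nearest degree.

19°

The wind pushes perpendicular to the desired track; the heading must have a component into the wind equal to 26.14 km/h: 80.45 sin θ = 26.14.
sin θ = 0.3249, so θ = 18.961°.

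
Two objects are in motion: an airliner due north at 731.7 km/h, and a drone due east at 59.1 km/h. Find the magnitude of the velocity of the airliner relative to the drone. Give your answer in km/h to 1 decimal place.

734.1 km/h

Taking east as x and north as y: airliner velocity = (0.000, 731.700) km/h; drone velocity = (59.100, 0.000) km/h.
Velocity of airliner relative to drone = (0.000, 731.700) − (59.100, 0.000) = (-59.100, 731.700) km/h.
Magnitude = |(-59.100, 731.700)| = 734.083 km/h.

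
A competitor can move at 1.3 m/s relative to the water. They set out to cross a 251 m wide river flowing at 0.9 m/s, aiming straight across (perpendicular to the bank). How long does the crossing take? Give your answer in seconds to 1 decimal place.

193.1 s

The component of the competitor's velocity perpendicular to the bank is 1.3 m/s.
Only the cross-stream component determines the crossing time; the current contributes nothing perpendicular to the bank.
Time = 251 / 1.300 = 193.077 s.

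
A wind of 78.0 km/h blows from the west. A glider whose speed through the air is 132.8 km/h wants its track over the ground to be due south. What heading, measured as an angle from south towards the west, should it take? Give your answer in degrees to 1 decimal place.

The wind pushes perpendicular to the desired track; the heading must have a component into the wind equal to 78.0 km/h: 132.8 sin θ = 78.0.
sin θ = 0.5873, so θ = 35.969°.

36.0°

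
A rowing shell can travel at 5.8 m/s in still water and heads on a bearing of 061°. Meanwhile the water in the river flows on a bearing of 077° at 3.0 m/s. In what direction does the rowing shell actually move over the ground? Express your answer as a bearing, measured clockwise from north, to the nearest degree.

Taking east as x and north as y: velocity relative to the water = (5.073, 2.812) m/s; the water relative to ground = (2.923, 0.675) m/s.
Velocity relative to ground = (5.073, 2.812) + (2.923, 0.675) = (7.996, 3.487) m/s.
Bearing = atan2(8.00, 3.49) = 66.44° clockwise from north.

066°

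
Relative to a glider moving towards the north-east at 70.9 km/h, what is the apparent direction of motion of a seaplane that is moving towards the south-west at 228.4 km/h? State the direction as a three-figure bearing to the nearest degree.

Taking east as x and north as y: seaplane velocity = (-161.503, -161.503) km/h; glider velocity = (50.134, 50.134) km/h.
Velocity of seaplane relative to glider = (-161.503, -161.503) − (50.134, 50.134) = (-211.637, -211.637) km/h.
Bearing = atan2(-211.64, -211.64) = 225.00° clockwise from north.

225°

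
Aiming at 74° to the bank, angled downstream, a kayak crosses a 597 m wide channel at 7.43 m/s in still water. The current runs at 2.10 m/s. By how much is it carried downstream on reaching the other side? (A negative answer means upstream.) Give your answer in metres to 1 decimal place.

346.7 m

Perpendicular speed = 7.142 m/s; crossing time = 597 / 7.142 = 83.588 s.
Net downstream speed = 4.148 m/s.
Drift = 4.148 × 83.588 = 346.722 m (downstream).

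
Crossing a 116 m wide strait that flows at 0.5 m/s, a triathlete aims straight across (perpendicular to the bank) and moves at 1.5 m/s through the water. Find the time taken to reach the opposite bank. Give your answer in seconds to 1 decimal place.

The component of the triathlete's velocity perpendicular to the bank is 1.5 m/s.
Only the cross-stream component determines the crossing time; the current contributes nothing perpendicular to the bank.
Time = 116 / 1.500 = 77.333 s.

77.3 s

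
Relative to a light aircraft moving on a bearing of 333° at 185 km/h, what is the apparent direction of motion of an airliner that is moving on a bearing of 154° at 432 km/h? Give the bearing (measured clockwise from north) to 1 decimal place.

Taking east as x and north as y: airliner velocity = (189.376, -388.279) km/h; light aircraft velocity = (-83.988, 164.836) km/h.
Velocity of airliner relative to light aircraft = (189.376, -388.279) − (-83.988, 164.836) = (273.365, -553.115) km/h.
Bearing = atan2(273.36, -553.12) = 153.70° clockwise from north.

153.7°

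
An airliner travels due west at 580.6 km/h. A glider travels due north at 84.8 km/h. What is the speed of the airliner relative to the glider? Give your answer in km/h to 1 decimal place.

586.8 km/h

Taking east as x and north as y: airliner velocity = (-580.600, 0.000) km/h; glider velocity = (0.000, 84.800) km/h.
Velocity of airliner relative to glider = (-580.600, 0.000) − (0.000, 84.800) = (-580.600, -84.800) km/h.
Magnitude = |(-580.600, -84.800)| = 586.760 km/h.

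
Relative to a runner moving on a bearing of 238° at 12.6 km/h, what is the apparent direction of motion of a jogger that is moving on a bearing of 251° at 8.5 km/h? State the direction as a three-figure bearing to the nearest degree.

Taking east as x and north as y: jogger velocity = (-8.037, -2.767) km/h; runner velocity = (-10.685, -6.677) km/h.
Velocity of jogger relative to runner = (-8.037, -2.767) − (-10.685, -6.677) = (2.648, 3.910) km/h.
Bearing = atan2(2.65, 3.91) = 34.11° clockwise from north.

034°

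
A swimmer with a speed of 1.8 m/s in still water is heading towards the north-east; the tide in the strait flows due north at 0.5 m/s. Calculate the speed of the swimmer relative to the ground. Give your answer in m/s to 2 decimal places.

2.18 m/s

Taking east as x and north as y: velocity relative to the water = (1.273, 1.273) m/s; the water relative to ground = (0.000, 0.500) m/s.
Velocity relative to ground = (1.273, 1.273) + (0.000, 0.500) = (1.273, 1.773) m/s.
Speed = |(1.273, 1.773)| = 2.182 m/s.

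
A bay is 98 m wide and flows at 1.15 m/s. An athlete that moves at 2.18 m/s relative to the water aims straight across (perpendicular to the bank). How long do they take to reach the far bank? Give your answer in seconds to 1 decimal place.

The component of the athlete's velocity perpendicular to the bank is 2.18 m/s.
Only the cross-stream component determines the crossing time; the current contributes nothing perpendicular to the bank.
Time = 98 / 2.180 = 44.954 s.

45.0 s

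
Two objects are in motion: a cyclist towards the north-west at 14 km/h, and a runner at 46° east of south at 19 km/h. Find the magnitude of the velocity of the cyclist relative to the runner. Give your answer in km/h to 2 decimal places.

Taking east as x and north as y: cyclist velocity = (-9.899, 9.899) km/h; runner velocity = (13.667, -13.199) km/h.
Velocity of cyclist relative to runner = (-9.899, 9.899) − (13.667, -13.199) = (-23.567, 23.098) km/h.
Magnitude = |(-23.567, 23.098)| = 32.999 km/h.

33.00 km/h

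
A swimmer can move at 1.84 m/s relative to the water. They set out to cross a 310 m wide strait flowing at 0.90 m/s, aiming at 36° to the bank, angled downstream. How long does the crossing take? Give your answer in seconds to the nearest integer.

287 s

The component of the swimmer's velocity perpendicular to the bank is 1.84 × sin 36° = 1.082 m/s.
Only the cross-stream component determines the crossing time; the current contributes nothing perpendicular to the bank.
Time = 310 / 1.082 = 286.632 s.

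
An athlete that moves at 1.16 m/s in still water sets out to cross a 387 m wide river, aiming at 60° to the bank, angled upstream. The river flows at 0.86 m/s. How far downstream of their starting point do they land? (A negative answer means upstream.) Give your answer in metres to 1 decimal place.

Perpendicular speed = 1.005 m/s; crossing time = 387 / 1.005 = 385.232 s.
Net downstream speed = 0.280 m/s.
Drift = 0.280 × 385.232 = 107.865 m (downstream).

107.9 m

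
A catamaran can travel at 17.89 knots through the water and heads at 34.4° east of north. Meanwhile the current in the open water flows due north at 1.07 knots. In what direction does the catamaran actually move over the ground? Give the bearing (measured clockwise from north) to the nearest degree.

033°

Taking east as x and north as y: velocity relative to the water = (10.107, 14.761) knots; the water relative to ground = (0.000, 1.070) knots.
Velocity relative to ground = (10.107, 14.761) + (0.000, 1.070) = (10.107, 15.831) knots.
Bearing = atan2(10.11, 15.83) = 32.56° clockwise from north.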